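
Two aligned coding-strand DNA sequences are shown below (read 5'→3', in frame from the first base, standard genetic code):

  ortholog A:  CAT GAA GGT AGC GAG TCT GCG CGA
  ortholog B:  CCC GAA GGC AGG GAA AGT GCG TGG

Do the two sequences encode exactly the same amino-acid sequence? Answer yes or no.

no

Codon 1: CAT His / CCC Pro — nonsynonymous.
Codon 2: GAA Glu / GAA Glu — identical.
Codon 3: GGT Gly / GGC Gly — synonymous.
Codon 4: AGC Ser / AGG Arg — nonsynonymous.
Codon 5: GAG Glu / GAA Glu — synonymous.
Codon 6: TCT Ser / AGT Ser — synonymous.
Codon 7: GCG Ala / GCG Ala — identical.
Codon 8: CGA Arg / TGG Trp — nonsynonymous.
Nonsynonymous differences: 3 → different protein.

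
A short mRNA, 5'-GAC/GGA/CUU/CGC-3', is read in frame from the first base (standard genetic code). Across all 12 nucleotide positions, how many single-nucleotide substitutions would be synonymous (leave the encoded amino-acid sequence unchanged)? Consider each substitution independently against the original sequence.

10

Codon 1 (GAC, Asp): 1 synonymous substitution.
Codon 2 (GGA, Gly): 3 synonymous substitutions.
Codon 3 (CUU, Leu): 3 synonymous substitutions.
Codon 4 (CGC, Arg): 3 synonymous substitutions.
Total: 1 + 3 + 3 + 3 = 10.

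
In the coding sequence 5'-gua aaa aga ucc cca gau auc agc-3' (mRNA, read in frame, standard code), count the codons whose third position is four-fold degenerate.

Codon 1 GUA (Val): third position 4-fold.
Codon 2 AAA (Lys): third position 2-fold.
Codon 3 AGA (Arg): third position 2-fold.
Codon 4 UCC (Ser): third position 4-fold.
Codon 5 CCA (Pro): third position 4-fold.
Codon 6 GAU (Asp): third position 2-fold.
Codon 7 AUC (Ile): third position 3-fold.
Codon 8 AGC (Ser): third position 2-fold.
Four-fold degenerate third positions: 3.

3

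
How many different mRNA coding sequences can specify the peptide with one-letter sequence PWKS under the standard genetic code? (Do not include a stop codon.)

48

Pro: 4 codons.
Trp: 1 codon.
Lys: 2 codons.
Ser: 6 codons.
4 × 1 × 2 × 6 = 48.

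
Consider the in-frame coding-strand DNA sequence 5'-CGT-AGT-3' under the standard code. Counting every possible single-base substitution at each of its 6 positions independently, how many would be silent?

4

Codon 1 (CGT, Arg): 3 synonymous substitutions.
Codon 2 (AGT, Ser): 1 synonymous substitution.
Total: 3 + 1 = 4.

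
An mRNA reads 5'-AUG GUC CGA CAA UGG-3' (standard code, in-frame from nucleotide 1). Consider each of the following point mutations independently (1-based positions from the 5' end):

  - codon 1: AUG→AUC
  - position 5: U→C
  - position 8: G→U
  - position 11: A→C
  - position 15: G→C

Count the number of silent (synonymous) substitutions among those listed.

Codon 1: AUG (Met) → AUC (Ile) — missense.
Codon 2: GUC (Val) → GCC (Ala) — missense.
Codon 3: CGA (Arg) → CUA (Leu) — missense.
Codon 4: CAA (Gln) → CCA (Pro) — missense.
Codon 5: UGG (Trp) → UGC (Cys) — missense.
Synonymous: 0 of 5.

0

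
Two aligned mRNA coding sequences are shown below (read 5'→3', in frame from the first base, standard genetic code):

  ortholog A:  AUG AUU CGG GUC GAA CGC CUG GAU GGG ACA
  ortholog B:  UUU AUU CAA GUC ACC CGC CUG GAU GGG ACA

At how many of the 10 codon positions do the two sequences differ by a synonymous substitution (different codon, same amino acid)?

0

Codon 1: AUG Met / UUU Phe — nonsynonymous.
Codon 2: AUU Ile / AUU Ile — identical.
Codon 3: CGG Arg / CAA Gln — nonsynonymous.
Codon 4: GUC Val / GUC Val — identical.
Codon 5: GAA Glu / ACC Thr — nonsynonymous.
Codon 6: CGC Arg / CGC Arg — identical.
Codon 7: CUG Leu / CUG Leu — identical.
Codon 8: GAU Asp / GAU Asp — identical.
Codon 9: GGG Gly / GGG Gly — identical.
Codon 10: ACA Thr / ACA Thr — identical.
Synonymous differences: 0.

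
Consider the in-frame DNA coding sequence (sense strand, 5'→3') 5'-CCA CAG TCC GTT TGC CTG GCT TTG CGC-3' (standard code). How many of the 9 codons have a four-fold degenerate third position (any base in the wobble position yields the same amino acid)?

6

Codon 1 CCA (Pro): third position 4-fold.
Codon 2 CAG (Gln): third position 2-fold.
Codon 3 TCC (Ser): third position 4-fold.
Codon 4 GTT (Val): third position 4-fold.
Codon 5 TGC (Cys): third position 2-fold.
Codon 6 CTG (Leu): third position 4-fold.
Codon 7 GCT (Ala): third position 4-fold.
Codon 8 TTG (Leu): third position 2-fold.
Codon 9 CGC (Arg): third position 4-fold.
Four-fold degenerate third positions: 6.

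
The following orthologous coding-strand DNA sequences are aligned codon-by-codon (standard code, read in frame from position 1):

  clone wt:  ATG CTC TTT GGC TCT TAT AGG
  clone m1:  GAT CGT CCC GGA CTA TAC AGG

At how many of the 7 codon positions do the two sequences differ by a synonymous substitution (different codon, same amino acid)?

Codon 1: ATG Met / GAT Asp — nonsynonymous.
Codon 2: CTC Leu / CGT Arg — nonsynonymous.
Codon 3: TTT Phe / CCC Pro — nonsynonymous.
Codon 4: GGC Gly / GGA Gly — synonymous.
Codon 5: TCT Ser / CTA Leu — nonsynonymous.
Codon 6: TAT Tyr / TAC Tyr — synonymous.
Codon 7: AGG Arg / AGG Arg — identical.
Synonymous differences: 2.

2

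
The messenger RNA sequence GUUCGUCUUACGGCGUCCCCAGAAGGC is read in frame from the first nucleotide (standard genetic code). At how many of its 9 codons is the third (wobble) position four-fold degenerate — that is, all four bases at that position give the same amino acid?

Codon 1 GUU (Val): third position 4-fold.
Codon 2 CGU (Arg): third position 4-fold.
Codon 3 CUU (Leu): third position 4-fold.
Codon 4 ACG (Thr): third position 4-fold.
Codon 5 GCG (Ala): third position 4-fold.
Codon 6 UCC (Ser): third position 4-fold.
Codon 7 CCA (Pro): third position 4-fold.
Codon 8 GAA (Glu): third position 2-fold.
Codon 9 GGC (Gly): third position 4-fold.
Four-fold degenerate third positions: 8.

8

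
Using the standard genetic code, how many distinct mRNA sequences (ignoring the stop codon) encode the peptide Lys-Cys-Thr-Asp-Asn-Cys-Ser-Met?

768

Lys: 2 codons.
Cys: 2 codons.
Thr: 4 codons.
Asp: 2 codons.
Asn: 2 codons.
Cys: 2 codons.
Ser: 6 codons.
Met: 1 codon.
2 × 2 × 4 × 2 × 2 × 2 × 6 × 1 = 768.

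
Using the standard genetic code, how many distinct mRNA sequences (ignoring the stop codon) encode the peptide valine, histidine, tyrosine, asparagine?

Val: 4 codons.
His: 2 codons.
Tyr: 2 codons.
Asn: 2 codons.
4 × 2 × 2 × 2 = 32.

32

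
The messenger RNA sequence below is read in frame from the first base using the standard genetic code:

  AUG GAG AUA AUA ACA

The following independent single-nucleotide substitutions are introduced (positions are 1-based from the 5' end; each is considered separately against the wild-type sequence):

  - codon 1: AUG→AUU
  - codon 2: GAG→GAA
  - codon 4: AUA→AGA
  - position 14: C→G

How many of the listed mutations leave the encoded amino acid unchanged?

1

Codon 1: AUG (Met) → AUU (Ile) — missense.
Codon 2: GAG (Glu) → GAA (Glu) — synonymous.
Codon 4: AUA (Ile) → AGA (Arg) — missense.
Codon 5: ACA (Thr) → AGA (Arg) — missense.
Synonymous: 1 of 4.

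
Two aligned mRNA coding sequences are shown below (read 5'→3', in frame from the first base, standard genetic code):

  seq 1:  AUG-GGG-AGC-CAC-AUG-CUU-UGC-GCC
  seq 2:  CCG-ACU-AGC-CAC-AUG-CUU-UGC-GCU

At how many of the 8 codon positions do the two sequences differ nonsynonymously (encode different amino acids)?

2

Codon 1: AUG Met / CCG Pro — nonsynonymous.
Codon 2: GGG Gly / ACU Thr — nonsynonymous.
Codon 3: AGC Ser / AGC Ser — identical.
Codon 4: CAC His / CAC His — identical.
Codon 5: AUG Met / AUG Met — identical.
Codon 6: CUU Leu / CUU Leu — identical.
Codon 7: UGC Cys / UGC Cys — identical.
Codon 8: GCC Ala / GCU Ala — synonymous.
Nonsynonymous differences: 2.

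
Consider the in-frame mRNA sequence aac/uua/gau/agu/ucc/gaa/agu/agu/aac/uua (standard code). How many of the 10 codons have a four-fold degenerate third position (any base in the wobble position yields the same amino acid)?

Codon 1 AAC (Asn): third position 2-fold.
Codon 2 UUA (Leu): third position 2-fold.
Codon 3 GAU (Asp): third position 2-fold.
Codon 4 AGU (Ser): third position 2-fold.
Codon 5 UCC (Ser): third position 4-fold.
Codon 6 GAA (Glu): third position 2-fold.
Codon 7 AGU (Ser): third position 2-fold.
Codon 8 AGU (Ser): third position 2-fold.
Codon 9 AAC (Asn): third position 2-fold.
Codon 10 UUA (Leu): third position 2-fold.
Four-fold degenerate third positions: 1.

1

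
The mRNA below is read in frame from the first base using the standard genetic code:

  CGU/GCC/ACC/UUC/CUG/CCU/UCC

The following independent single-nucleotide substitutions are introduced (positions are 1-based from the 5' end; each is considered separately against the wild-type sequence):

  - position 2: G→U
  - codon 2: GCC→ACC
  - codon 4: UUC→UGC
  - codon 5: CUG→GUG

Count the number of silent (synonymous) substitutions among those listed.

Codon 1: CGU (Arg) → CUU (Leu) — missense.
Codon 2: GCC (Ala) → ACC (Thr) — missense.
Codon 4: UUC (Phe) → UGC (Cys) — missense.
Codon 5: CUG (Leu) → GUG (Val) — missense.
Synonymous: 0 of 4.

0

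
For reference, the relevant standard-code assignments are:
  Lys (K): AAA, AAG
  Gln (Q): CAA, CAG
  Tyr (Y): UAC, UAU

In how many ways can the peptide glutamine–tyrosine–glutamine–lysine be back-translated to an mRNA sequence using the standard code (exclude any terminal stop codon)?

16

Gln: 2 codons.
Tyr: 2 codons.
Gln: 2 codons.
Lys: 2 codons.
2 × 2 × 2 × 2 = 16.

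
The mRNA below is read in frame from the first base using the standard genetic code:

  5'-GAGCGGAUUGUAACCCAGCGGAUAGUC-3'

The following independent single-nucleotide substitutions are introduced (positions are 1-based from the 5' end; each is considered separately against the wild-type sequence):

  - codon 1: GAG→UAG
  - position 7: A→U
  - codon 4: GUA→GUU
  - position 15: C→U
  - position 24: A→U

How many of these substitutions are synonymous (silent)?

3

Codon 1: GAG (Glu) → UAG (Stop) — nonsense.
Codon 3: AUU (Ile) → UUU (Phe) — missense.
Codon 4: GUA (Val) → GUU (Val) — synonymous.
Codon 5: ACC (Thr) → ACU (Thr) — synonymous.
Codon 8: AUA (Ile) → AUU (Ile) — synonymous.
Synonymous: 3 of 5.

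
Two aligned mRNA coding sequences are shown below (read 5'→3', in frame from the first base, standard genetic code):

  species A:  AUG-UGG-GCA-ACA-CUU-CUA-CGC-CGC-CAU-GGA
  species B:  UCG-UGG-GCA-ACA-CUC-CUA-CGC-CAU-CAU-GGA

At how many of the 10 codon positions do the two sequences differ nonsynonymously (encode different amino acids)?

Codon 1: AUG Met / UCG Ser — nonsynonymous.
Codon 2: UGG Trp / UGG Trp — identical.
Codon 3: GCA Ala / GCA Ala — identical.
Codon 4: ACA Thr / ACA Thr — identical.
Codon 5: CUU Leu / CUC Leu — synonymous.
Codon 6: CUA Leu / CUA Leu — identical.
Codon 7: CGC Arg / CGC Arg — identical.
Codon 8: CGC Arg / CAU His — nonsynonymous.
Codon 9: CAU His / CAU His — identical.
Codon 10: GGA Gly / GGA Gly — identical.
Nonsynonymous differences: 2.

2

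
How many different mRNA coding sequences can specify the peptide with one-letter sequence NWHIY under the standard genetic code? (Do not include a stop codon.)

24

Asn: 2 codons.
Trp: 1 codon.
His: 2 codons.
Ile: 3 codons.
Tyr: 2 codons.
2 × 1 × 2 × 3 × 2 = 24.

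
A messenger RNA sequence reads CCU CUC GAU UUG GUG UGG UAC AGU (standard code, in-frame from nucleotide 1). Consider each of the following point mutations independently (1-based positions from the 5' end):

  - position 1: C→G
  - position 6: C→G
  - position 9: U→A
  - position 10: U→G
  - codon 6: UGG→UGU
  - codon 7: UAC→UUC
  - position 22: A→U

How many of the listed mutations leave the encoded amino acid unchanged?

1

Codon 1: CCU (Pro) → GCU (Ala) — missense.
Codon 2: CUC (Leu) → CUG (Leu) — synonymous.
Codon 3: GAU (Asp) → GAA (Glu) — missense.
Codon 4: UUG (Leu) → GUG (Val) — missense.
Codon 6: UGG (Trp) → UGU (Cys) — missense.
Codon 7: UAC (Tyr) → UUC (Phe) — missense.
Codon 8: AGU (Ser) → UGU (Cys) — missense.
Synonymous: 1 of 7.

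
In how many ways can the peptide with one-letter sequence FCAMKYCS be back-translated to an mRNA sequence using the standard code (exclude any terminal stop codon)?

Phe: 2 codons.
Cys: 2 codons.
Ala: 4 codons.
Met: 1 codon.
Lys: 2 codons.
Tyr: 2 codons.
Cys: 2 codons.
Ser: 6 codons.
2 × 2 × 4 × 1 × 2 × 2 × 2 × 6 = 768.

768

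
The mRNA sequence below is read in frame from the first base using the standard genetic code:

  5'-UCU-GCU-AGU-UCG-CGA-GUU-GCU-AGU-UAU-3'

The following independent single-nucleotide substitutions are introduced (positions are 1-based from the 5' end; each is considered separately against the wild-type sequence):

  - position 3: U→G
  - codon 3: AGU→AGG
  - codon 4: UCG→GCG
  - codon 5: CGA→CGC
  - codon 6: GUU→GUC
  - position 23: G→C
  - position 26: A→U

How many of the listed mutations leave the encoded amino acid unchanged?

3

Codon 1: UCU (Ser) → UCG (Ser) — synonymous.
Codon 3: AGU (Ser) → AGG (Arg) — missense.
Codon 4: UCG (Ser) → GCG (Ala) — missense.
Codon 5: CGA (Arg) → CGC (Arg) — synonymous.
Codon 6: GUU (Val) → GUC (Val) — synonymous.
Codon 8: AGU (Ser) → ACU (Thr) — missense.
Codon 9: UAU (Tyr) → UUU (Phe) — missense.
Synonymous: 3 of 7.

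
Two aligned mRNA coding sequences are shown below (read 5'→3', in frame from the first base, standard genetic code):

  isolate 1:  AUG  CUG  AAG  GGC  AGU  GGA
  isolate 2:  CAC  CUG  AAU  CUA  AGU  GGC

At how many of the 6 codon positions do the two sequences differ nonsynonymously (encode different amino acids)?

Codon 1: AUG Met / CAC His — nonsynonymous.
Codon 2: CUG Leu / CUG Leu — identical.
Codon 3: AAG Lys / AAU Asn — nonsynonymous.
Codon 4: GGC Gly / CUA Leu — nonsynonymous.
Codon 5: AGU Ser / AGU Ser — identical.
Codon 6: GGA Gly / GGC Gly — synonymous.
Nonsynonymous differences: 3.

3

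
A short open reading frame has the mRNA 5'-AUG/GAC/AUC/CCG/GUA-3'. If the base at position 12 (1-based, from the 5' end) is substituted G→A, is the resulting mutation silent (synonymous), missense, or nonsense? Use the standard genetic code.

silent

Position 12 falls in codon 4: CCG → Pro.
After the substitution the codon is CCA → Pro.
Both encode Pro, so the change is synonymous.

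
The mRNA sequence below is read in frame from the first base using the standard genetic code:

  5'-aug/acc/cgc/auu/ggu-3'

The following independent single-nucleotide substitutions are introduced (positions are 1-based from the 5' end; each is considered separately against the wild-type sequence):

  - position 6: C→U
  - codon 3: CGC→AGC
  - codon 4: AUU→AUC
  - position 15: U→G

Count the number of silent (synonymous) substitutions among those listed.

3

Codon 2: ACC (Thr) → ACU (Thr) — synonymous.
Codon 3: CGC (Arg) → AGC (Ser) — missense.
Codon 4: AUU (Ile) → AUC (Ile) — synonymous.
Codon 5: GGU (Gly) → GGG (Gly) — synonymous.
Synonymous: 3 of 4.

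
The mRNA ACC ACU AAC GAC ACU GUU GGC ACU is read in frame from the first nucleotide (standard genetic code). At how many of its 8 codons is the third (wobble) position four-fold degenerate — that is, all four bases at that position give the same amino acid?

6

Codon 1 ACC (Thr): third position 4-fold.
Codon 2 ACU (Thr): third position 4-fold.
Codon 3 AAC (Asn): third position 2-fold.
Codon 4 GAC (Asp): third position 2-fold.
Codon 5 ACU (Thr): third position 4-fold.
Codon 6 GUU (Val): third position 4-fold.
Codon 7 GGC (Gly): third position 4-fold.
Codon 8 ACU (Thr): third position 4-fold.
Four-fold degenerate third positions: 6.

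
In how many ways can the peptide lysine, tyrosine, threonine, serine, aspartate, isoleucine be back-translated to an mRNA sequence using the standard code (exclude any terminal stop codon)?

576

Lys: 2 codons.
Tyr: 2 codons.
Thr: 4 codons.
Ser: 6 codons.
Asp: 2 codons.
Ile: 3 codons.
2 × 2 × 4 × 6 × 2 × 3 = 576.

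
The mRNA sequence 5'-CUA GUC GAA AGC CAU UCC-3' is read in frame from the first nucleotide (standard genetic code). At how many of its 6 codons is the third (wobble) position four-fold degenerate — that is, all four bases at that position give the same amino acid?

3

Codon 1 CUA (Leu): third position 4-fold.
Codon 2 GUC (Val): third position 4-fold.
Codon 3 GAA (Glu): third position 2-fold.
Codon 4 AGC (Ser): third position 2-fold.
Codon 5 CAU (His): third position 2-fold.
Codon 6 UCC (Ser): third position 4-fold.
Four-fold degenerate third positions: 3.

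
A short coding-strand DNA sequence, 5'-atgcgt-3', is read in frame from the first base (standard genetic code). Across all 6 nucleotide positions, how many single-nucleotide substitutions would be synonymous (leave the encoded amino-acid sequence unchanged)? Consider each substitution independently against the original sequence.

Codon 1 (ATG, Met): 0 synonymous substitutions.
Codon 2 (CGT, Arg): 3 synonymous substitutions.
Total: 0 + 3 = 3.

3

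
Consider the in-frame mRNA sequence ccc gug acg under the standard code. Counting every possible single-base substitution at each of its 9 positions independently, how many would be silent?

Codon 1 (CCC, Pro): 3 synonymous substitutions.
Codon 2 (GUG, Val): 3 synonymous substitutions.
Codon 3 (ACG, Thr): 3 synonymous substitutions.
Total: 3 + 3 + 3 = 9.

9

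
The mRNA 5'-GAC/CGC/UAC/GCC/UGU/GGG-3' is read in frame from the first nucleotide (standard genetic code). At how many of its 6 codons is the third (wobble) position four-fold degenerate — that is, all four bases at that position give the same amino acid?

3

Codon 1 GAC (Asp): third position 2-fold.
Codon 2 CGC (Arg): third position 4-fold.
Codon 3 UAC (Tyr): third position 2-fold.
Codon 4 GCC (Ala): third position 4-fold.
Codon 5 UGU (Cys): third position 2-fold.
Codon 6 GGG (Gly): third position 4-fold.
Four-fold degenerate third positions: 3.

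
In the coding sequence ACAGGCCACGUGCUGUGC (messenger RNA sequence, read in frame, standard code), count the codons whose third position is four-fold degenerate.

4

Codon 1 ACA (Thr): third position 4-fold.
Codon 2 GGC (Gly): third position 4-fold.
Codon 3 CAC (His): third position 2-fold.
Codon 4 GUG (Val): third position 4-fold.
Codon 5 CUG (Leu): third position 4-fold.
Codon 6 UGC (Cys): third position 2-fold.
Four-fold degenerate third positions: 4.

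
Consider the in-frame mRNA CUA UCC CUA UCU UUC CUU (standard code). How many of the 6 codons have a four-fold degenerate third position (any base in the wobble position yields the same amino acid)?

5

Codon 1 CUA (Leu): third position 4-fold.
Codon 2 UCC (Ser): third position 4-fold.
Codon 3 CUA (Leu): third position 4-fold.
Codon 4 UCU (Ser): third position 4-fold.
Codon 5 UUC (Phe): third position 2-fold.
Codon 6 CUU (Leu): third position 4-fold.
Four-fold degenerate third positions: 5.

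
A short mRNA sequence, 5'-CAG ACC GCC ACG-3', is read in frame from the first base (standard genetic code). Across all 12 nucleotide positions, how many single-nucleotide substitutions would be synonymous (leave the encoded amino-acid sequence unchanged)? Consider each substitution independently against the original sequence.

Codon 1 (CAG, Gln): 1 synonymous substitution.
Codon 2 (ACC, Thr): 3 synonymous substitutions.
Codon 3 (GCC, Ala): 3 synonymous substitutions.
Codon 4 (ACG, Thr): 3 synonymous substitutions.
Total: 1 + 3 + 3 + 3 = 10.

10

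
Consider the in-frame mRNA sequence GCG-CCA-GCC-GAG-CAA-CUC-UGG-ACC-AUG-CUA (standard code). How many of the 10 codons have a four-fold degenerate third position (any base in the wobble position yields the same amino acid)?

Codon 1 GCG (Ala): third position 4-fold.
Codon 2 CCA (Pro): third position 4-fold.
Codon 3 GCC (Ala): third position 4-fold.
Codon 4 GAG (Glu): third position 2-fold.
Codon 5 CAA (Gln): third position 2-fold.
Codon 6 CUC (Leu): third position 4-fold.
Codon 7 UGG (Trp): third position 1-fold.
Codon 8 ACC (Thr): third position 4-fold.
Codon 9 AUG (Met): third position 1-fold.
Codon 10 CUA (Leu): third position 4-fold.
Four-fold degenerate third positions: 6.

6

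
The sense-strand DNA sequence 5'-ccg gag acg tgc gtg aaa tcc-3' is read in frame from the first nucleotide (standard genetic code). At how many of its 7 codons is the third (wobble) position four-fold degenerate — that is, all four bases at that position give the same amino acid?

Codon 1 CCG (Pro): third position 4-fold.
Codon 2 GAG (Glu): third position 2-fold.
Codon 3 ACG (Thr): third position 4-fold.
Codon 4 TGC (Cys): third position 2-fold.
Codon 5 GTG (Val): third position 4-fold.
Codon 6 AAA (Lys): third position 2-fold.
Codon 7 TCC (Ser): third position 4-fold.
Four-fold degenerate third positions: 4.

4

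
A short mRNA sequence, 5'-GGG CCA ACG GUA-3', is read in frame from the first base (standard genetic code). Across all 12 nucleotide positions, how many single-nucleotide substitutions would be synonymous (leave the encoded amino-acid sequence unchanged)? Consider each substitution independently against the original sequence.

12

Codon 1 (GGG, Gly): 3 synonymous substitutions.
Codon 2 (CCA, Pro): 3 synonymous substitutions.
Codon 3 (ACG, Thr): 3 synonymous substitutions.
Codon 4 (GUA, Val): 3 synonymous substitutions.
Total: 3 + 3 + 3 + 3 = 12.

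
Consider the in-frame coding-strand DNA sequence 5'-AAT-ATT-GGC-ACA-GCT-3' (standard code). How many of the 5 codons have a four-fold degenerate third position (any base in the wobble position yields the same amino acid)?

3

Codon 1 AAT (Asn): third position 2-fold.
Codon 2 ATT (Ile): third position 3-fold.
Codon 3 GGC (Gly): third position 4-fold.
Codon 4 ACA (Thr): third position 4-fold.
Codon 5 GCT (Ala): third position 4-fold.
Four-fold degenerate third positions: 3.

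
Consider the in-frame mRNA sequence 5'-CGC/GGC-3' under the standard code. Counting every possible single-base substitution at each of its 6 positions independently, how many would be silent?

6

Codon 1 (CGC, Arg): 3 synonymous substitutions.
Codon 2 (GGC, Gly): 3 synonymous substitutions.
Total: 3 + 3 = 6.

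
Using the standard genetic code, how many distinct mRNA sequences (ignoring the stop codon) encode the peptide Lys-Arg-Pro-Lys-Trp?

Lys: 2 codons.
Arg: 6 codons.
Pro: 4 codons.
Lys: 2 codons.
Trp: 1 codon.
2 × 6 × 4 × 2 × 1 = 96.

96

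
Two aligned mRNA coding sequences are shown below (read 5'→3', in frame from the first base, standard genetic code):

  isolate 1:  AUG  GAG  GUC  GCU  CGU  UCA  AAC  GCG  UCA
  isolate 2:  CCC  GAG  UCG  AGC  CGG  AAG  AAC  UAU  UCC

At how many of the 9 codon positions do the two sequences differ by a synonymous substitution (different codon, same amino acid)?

2

Codon 1: AUG Met / CCC Pro — nonsynonymous.
Codon 2: GAG Glu / GAG Glu — identical.
Codon 3: GUC Val / UCG Ser — nonsynonymous.
Codon 4: GCU Ala / AGC Ser — nonsynonymous.
Codon 5: CGU Arg / CGG Arg — synonymous.
Codon 6: UCA Ser / AAG Lys — nonsynonymous.
Codon 7: AAC Asn / AAC Asn — identical.
Codon 8: GCG Ala / UAU Tyr — nonsynonymous.
Codon 9: UCA Ser / UCC Ser — synonymous.
Synonymous differences: 2.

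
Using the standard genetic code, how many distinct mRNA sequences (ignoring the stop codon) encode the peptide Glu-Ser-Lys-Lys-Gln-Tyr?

192

Glu: 2 codons.
Ser: 6 codons.
Lys: 2 codons.
Lys: 2 codons.
Gln: 2 codons.
Tyr: 2 codons.
2 × 6 × 2 × 2 × 2 × 2 = 192.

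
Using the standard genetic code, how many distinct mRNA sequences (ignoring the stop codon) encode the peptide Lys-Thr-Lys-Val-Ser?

384

Lys: 2 codons.
Thr: 4 codons.
Lys: 2 codons.
Val: 4 codons.
Ser: 6 codons.
2 × 4 × 2 × 4 × 6 = 384.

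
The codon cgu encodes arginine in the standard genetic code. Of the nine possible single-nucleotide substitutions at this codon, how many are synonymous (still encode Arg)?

3

Position 1: none → 0 synonymous.
Position 2: none → 0 synonymous.
Position 3: CGC, CGA, CGG → 3 synonymous.
Total: 0 + 0 + 3 = 3.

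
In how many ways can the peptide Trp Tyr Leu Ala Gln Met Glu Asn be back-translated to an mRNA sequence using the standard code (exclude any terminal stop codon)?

Trp: 1 codon.
Tyr: 2 codons.
Leu: 6 codons.
Ala: 4 codons.
Gln: 2 codons.
Met: 1 codon.
Glu: 2 codons.
Asn: 2 codons.
1 × 2 × 6 × 4 × 2 × 1 × 2 × 2 = 384.

384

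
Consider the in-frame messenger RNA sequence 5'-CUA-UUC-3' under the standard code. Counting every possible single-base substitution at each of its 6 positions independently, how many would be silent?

5

Codon 1 (CUA, Leu): 4 synonymous substitutions.
Codon 2 (UUC, Phe): 1 synonymous substitution.
Total: 4 + 1 = 5.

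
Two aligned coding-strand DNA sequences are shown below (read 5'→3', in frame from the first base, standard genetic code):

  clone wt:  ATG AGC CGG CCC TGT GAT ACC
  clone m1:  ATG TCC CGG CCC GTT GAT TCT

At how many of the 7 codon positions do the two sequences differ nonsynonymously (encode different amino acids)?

Codon 1: ATG Met / ATG Met — identical.
Codon 2: AGC Ser / TCC Ser — synonymous.
Codon 3: CGG Arg / CGG Arg — identical.
Codon 4: CCC Pro / CCC Pro — identical.
Codon 5: TGT Cys / GTT Val — nonsynonymous.
Codon 6: GAT Asp / GAT Asp — identical.
Codon 7: ACC Thr / TCT Ser — nonsynonymous.
Nonsynonymous differences: 2.

2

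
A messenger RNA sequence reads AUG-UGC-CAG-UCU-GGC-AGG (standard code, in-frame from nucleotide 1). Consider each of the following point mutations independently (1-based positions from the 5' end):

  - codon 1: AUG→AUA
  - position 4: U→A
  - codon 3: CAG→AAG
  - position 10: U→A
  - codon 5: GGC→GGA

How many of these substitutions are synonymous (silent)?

1

Codon 1: AUG (Met) → AUA (Ile) — missense.
Codon 2: UGC (Cys) → AGC (Ser) — missense.
Codon 3: CAG (Gln) → AAG (Lys) — missense.
Codon 4: UCU (Ser) → ACU (Thr) — missense.
Codon 5: GGC (Gly) → GGA (Gly) — synonymous.
Synonymous: 1 of 5.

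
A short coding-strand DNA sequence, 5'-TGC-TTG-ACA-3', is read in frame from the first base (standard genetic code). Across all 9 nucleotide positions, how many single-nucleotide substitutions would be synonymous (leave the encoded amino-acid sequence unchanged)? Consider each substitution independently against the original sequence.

Codon 1 (TGC, Cys): 1 synonymous substitution.
Codon 2 (TTG, Leu): 2 synonymous substitutions.
Codon 3 (ACA, Thr): 3 synonymous substitutions.
Total: 1 + 2 + 3 = 6.

6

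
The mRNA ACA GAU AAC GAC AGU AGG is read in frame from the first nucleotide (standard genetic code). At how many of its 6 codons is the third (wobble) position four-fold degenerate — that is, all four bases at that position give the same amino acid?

1

Codon 1 ACA (Thr): third position 4-fold.
Codon 2 GAU (Asp): third position 2-fold.
Codon 3 AAC (Asn): third position 2-fold.
Codon 4 GAC (Asp): third position 2-fold.
Codon 5 AGU (Ser): third position 2-fold.
Codon 6 AGG (Arg): third position 2-fold.
Four-fold degenerate third positions: 1.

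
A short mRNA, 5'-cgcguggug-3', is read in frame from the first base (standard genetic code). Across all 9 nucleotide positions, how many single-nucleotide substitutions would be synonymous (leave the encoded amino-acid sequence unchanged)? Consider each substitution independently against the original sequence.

9

Codon 1 (CGC, Arg): 3 synonymous substitutions.
Codon 2 (GUG, Val): 3 synonymous substitutions.
Codon 3 (GUG, Val): 3 synonymous substitutions.
Total: 3 + 3 + 3 = 9.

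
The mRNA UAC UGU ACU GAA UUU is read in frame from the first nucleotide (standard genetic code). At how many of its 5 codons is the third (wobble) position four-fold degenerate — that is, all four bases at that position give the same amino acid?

Codon 1 UAC (Tyr): third position 2-fold.
Codon 2 UGU (Cys): third position 2-fold.
Codon 3 ACU (Thr): third position 4-fold.
Codon 4 GAA (Glu): third position 2-fold.
Codon 5 UUU (Phe): third position 2-fold.
Four-fold degenerate third positions: 1.

1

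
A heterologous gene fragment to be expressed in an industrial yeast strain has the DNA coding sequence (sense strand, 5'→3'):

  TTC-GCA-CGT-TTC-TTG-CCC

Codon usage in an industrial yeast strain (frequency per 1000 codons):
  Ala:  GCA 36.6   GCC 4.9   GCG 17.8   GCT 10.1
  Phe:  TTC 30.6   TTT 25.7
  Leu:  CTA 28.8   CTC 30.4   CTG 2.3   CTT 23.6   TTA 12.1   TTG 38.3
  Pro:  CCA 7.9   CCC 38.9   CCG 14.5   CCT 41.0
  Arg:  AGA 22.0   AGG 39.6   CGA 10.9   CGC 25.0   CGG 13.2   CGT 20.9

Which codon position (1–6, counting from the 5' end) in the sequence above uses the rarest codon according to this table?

3

Codon 1 TTC (Phe): 30.6 per 1000.
Codon 2 GCA (Ala): 36.6 per 1000.
Codon 3 CGT (Arg): 20.9 per 1000.
Codon 4 TTC (Phe): 30.6 per 1000.
Codon 5 TTG (Leu): 38.3 per 1000.
Codon 6 CCC (Pro): 38.9 per 1000.
Lowest frequency is 20.9 at codon 3.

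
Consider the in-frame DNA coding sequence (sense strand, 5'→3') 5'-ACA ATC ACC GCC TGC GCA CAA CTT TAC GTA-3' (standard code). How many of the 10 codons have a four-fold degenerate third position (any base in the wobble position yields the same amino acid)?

6

Codon 1 ACA (Thr): third position 4-fold.
Codon 2 ATC (Ile): third position 3-fold.
Codon 3 ACC (Thr): third position 4-fold.
Codon 4 GCC (Ala): third position 4-fold.
Codon 5 TGC (Cys): third position 2-fold.
Codon 6 GCA (Ala): third position 4-fold.
Codon 7 CAA (Gln): third position 2-fold.
Codon 8 CTT (Leu): third position 4-fold.
Codon 9 TAC (Tyr): third position 2-fold.
Codon 10 GTA (Val): third position 4-fold.
Four-fold degenerate third positions: 6.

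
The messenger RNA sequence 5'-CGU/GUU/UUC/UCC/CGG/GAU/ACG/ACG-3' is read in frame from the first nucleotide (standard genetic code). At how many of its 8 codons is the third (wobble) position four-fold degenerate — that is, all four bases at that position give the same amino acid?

6

Codon 1 CGU (Arg): third position 4-fold.
Codon 2 GUU (Val): third position 4-fold.
Codon 3 UUC (Phe): third position 2-fold.
Codon 4 UCC (Ser): third position 4-fold.
Codon 5 CGG (Arg): third position 4-fold.
Codon 6 GAU (Asp): third position 2-fold.
Codon 7 ACG (Thr): third position 4-fold.
Codon 8 ACG (Thr): third position 4-fold.
Four-fold degenerate third positions: 6.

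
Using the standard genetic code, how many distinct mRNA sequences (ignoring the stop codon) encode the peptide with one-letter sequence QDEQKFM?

64

Gln: 2 codons.
Asp: 2 codons.
Glu: 2 codons.
Gln: 2 codons.
Lys: 2 codons.
Phe: 2 codons.
Met: 1 codon.
2 × 2 × 2 × 2 × 2 × 2 × 1 = 64.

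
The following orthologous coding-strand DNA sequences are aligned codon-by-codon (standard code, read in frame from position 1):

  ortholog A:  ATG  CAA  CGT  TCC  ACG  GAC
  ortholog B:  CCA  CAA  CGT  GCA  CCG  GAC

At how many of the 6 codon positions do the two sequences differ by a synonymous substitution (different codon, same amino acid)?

0

Codon 1: ATG Met / CCA Pro — nonsynonymous.
Codon 2: CAA Gln / CAA Gln — identical.
Codon 3: CGT Arg / CGT Arg — identical.
Codon 4: TCC Ser / GCA Ala — nonsynonymous.
Codon 5: ACG Thr / CCG Pro — nonsynonymous.
Codon 6: GAC Asp / GAC Asp — identical.
Synonymous differences: 0.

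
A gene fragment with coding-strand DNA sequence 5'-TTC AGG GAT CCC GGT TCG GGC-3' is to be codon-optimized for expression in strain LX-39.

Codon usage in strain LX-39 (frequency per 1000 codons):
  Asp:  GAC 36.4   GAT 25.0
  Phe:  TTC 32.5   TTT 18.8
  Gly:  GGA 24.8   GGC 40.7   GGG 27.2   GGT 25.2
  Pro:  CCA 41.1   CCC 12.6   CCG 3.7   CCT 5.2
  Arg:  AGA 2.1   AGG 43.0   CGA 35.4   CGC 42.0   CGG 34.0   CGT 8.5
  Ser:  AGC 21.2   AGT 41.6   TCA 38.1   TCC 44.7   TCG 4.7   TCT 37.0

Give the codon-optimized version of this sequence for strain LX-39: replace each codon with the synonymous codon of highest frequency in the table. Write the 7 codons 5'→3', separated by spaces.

Codon 1 (Phe): best is TTC at 32.5.
Codon 2 (Arg): best is AGG at 43.0.
Codon 3 (Asp): best is GAC at 36.4.
Codon 4 (Pro): best is CCA at 41.1.
Codon 5 (Gly): best is GGC at 40.7.
Codon 6 (Ser): best is TCC at 44.7.
Codon 7 (Gly): best is GGC at 40.7.

TTC AGG GAC CCA GGC TCC GGC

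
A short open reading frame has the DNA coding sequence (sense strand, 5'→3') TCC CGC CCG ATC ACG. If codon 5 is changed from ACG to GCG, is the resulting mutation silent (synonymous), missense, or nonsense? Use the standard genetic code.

missense

Position 13 falls in codon 5: ACG → Thr.
After the substitution the codon is GCG → Ala.
Thr ≠ Ala, so this is a missense mutation.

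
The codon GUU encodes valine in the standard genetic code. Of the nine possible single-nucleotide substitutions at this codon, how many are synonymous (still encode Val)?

Position 1: none → 0 synonymous.
Position 2: none → 0 synonymous.
Position 3: GUC, GUA, GUG → 3 synonymous.
Total: 0 + 0 + 3 = 3.

3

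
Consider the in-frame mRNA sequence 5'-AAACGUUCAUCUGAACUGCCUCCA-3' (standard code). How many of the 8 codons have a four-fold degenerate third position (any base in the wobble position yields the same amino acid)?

6

Codon 1 AAA (Lys): third position 2-fold.
Codon 2 CGU (Arg): third position 4-fold.
Codon 3 UCA (Ser): third position 4-fold.
Codon 4 UCU (Ser): third position 4-fold.
Codon 5 GAA (Glu): third position 2-fold.
Codon 6 CUG (Leu): third position 4-fold.
Codon 7 CCU (Pro): third position 4-fold.
Codon 8 CCA (Pro): third position 4-fold.
Four-fold degenerate third positions: 6.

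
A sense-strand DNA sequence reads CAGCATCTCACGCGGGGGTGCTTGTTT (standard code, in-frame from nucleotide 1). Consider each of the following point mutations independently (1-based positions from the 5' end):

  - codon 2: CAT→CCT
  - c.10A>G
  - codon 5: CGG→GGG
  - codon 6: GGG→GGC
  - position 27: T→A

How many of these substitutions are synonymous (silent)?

Codon 2: CAT (His) → CCT (Pro) — missense.
Codon 4: ACG (Thr) → GCG (Ala) — missense.
Codon 5: CGG (Arg) → GGG (Gly) — missense.
Codon 6: GGG (Gly) → GGC (Gly) — synonymous.
Codon 9: TTT (Phe) → TTA (Leu) — missense.
Synonymous: 1 of 5.

1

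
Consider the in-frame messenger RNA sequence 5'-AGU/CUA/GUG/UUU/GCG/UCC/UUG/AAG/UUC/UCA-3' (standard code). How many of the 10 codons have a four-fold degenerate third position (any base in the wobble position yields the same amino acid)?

Codon 1 AGU (Ser): third position 2-fold.
Codon 2 CUA (Leu): third position 4-fold.
Codon 3 GUG (Val): third position 4-fold.
Codon 4 UUU (Phe): third position 2-fold.
Codon 5 GCG (Ala): third position 4-fold.
Codon 6 UCC (Ser): third position 4-fold.
Codon 7 UUG (Leu): third position 2-fold.
Codon 8 AAG (Lys): third position 2-fold.
Codon 9 UUC (Phe): third position 2-fold.
Codon 10 UCA (Ser): third position 4-fold.
Four-fold degenerate third positions: 5.

5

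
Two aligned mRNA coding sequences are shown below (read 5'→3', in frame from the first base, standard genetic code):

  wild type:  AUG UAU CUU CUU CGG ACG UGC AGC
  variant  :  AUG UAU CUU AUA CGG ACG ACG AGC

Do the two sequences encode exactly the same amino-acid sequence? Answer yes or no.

Codon 1: AUG Met / AUG Met — identical.
Codon 2: UAU Tyr / UAU Tyr — identical.
Codon 3: CUU Leu / CUU Leu — identical.
Codon 4: CUU Leu / AUA Ile — nonsynonymous.
Codon 5: CGG Arg / CGG Arg — identical.
Codon 6: ACG Thr / ACG Thr — identical.
Codon 7: UGC Cys / ACG Thr — nonsynonymous.
Codon 8: AGC Ser / AGC Ser — identical.
Nonsynonymous differences: 2 → different protein.

no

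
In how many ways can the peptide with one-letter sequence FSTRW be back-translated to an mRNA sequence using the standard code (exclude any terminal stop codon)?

Phe: 2 codons.
Ser: 6 codons.
Thr: 4 codons.
Arg: 6 codons.
Trp: 1 codon.
2 × 6 × 4 × 6 × 1 = 288.

288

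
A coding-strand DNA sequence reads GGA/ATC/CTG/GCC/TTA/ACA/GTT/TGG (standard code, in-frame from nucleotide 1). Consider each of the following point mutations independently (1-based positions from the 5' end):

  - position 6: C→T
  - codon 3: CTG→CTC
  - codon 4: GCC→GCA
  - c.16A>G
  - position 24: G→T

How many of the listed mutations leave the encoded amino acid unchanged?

Codon 2: ATC (Ile) → ATT (Ile) — synonymous.
Codon 3: CTG (Leu) → CTC (Leu) — synonymous.
Codon 4: GCC (Ala) → GCA (Ala) — synonymous.
Codon 6: ACA (Thr) → GCA (Ala) — missense.
Codon 8: TGG (Trp) → TGT (Cys) — missense.
Synonymous: 3 of 5.

3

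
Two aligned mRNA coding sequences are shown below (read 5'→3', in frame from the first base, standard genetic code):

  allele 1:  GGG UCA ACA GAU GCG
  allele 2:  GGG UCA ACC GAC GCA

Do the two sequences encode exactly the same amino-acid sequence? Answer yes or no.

Codon 1: GGG Gly / GGG Gly — identical.
Codon 2: UCA Ser / UCA Ser — identical.
Codon 3: ACA Thr / ACC Thr — synonymous.
Codon 4: GAU Asp / GAC Asp — synonymous.
Codon 5: GCG Ala / GCA Ala — synonymous.
Nonsynonymous differences: 0 → same protein.

yes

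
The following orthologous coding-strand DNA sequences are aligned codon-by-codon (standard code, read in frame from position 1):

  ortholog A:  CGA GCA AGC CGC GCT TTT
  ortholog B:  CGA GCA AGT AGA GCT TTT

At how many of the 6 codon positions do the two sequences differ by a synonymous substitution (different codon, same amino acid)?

Codon 1: CGA Arg / CGA Arg — identical.
Codon 2: GCA Ala / GCA Ala — identical.
Codon 3: AGC Ser / AGT Ser — synonymous.
Codon 4: CGC Arg / AGA Arg — synonymous.
Codon 5: GCT Ala / GCT Ala — identical.
Codon 6: TTT Phe / TTT Phe — identical.
Synonymous differences: 2.

2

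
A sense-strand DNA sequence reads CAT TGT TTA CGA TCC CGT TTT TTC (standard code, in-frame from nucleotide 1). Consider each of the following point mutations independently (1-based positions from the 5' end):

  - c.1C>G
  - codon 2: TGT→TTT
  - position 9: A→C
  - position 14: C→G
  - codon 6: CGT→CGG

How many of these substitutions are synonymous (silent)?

Codon 1: CAT (His) → GAT (Asp) — missense.
Codon 2: TGT (Cys) → TTT (Phe) — missense.
Codon 3: TTA (Leu) → TTC (Phe) — missense.
Codon 5: TCC (Ser) → TGC (Cys) — missense.
Codon 6: CGT (Arg) → CGG (Arg) — synonymous.
Synonymous: 1 of 5.

1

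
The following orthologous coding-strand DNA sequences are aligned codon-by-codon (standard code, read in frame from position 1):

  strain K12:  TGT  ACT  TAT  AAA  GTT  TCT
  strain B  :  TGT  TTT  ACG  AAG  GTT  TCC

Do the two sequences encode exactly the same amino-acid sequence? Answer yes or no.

Codon 1: TGT Cys / TGT Cys — identical.
Codon 2: ACT Thr / TTT Phe — nonsynonymous.
Codon 3: TAT Tyr / ACG Thr — nonsynonymous.
Codon 4: AAA Lys / AAG Lys — synonymous.
Codon 5: GTT Val / GTT Val — identical.
Codon 6: TCT Ser / TCC Ser — synonymous.
Nonsynonymous differences: 2 → different protein.

no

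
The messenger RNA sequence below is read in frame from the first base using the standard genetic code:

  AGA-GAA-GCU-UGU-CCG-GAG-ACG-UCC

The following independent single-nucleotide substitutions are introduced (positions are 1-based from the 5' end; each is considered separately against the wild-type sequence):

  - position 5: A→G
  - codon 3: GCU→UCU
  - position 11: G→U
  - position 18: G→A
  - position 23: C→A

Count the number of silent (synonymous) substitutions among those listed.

1

Codon 2: GAA (Glu) → GGA (Gly) — missense.
Codon 3: GCU (Ala) → UCU (Ser) — missense.
Codon 4: UGU (Cys) → UUU (Phe) — missense.
Codon 6: GAG (Glu) → GAA (Glu) — synonymous.
Codon 8: UCC (Ser) → UAC (Tyr) — missense.
Synonymous: 1 of 5.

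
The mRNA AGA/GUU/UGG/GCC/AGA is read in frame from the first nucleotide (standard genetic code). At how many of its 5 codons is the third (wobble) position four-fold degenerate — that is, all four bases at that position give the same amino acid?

Codon 1 AGA (Arg): third position 2-fold.
Codon 2 GUU (Val): third position 4-fold.
Codon 3 UGG (Trp): third position 1-fold.
Codon 4 GCC (Ala): third position 4-fold.
Codon 5 AGA (Arg): third position 2-fold.
Four-fold degenerate third positions: 2.

2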